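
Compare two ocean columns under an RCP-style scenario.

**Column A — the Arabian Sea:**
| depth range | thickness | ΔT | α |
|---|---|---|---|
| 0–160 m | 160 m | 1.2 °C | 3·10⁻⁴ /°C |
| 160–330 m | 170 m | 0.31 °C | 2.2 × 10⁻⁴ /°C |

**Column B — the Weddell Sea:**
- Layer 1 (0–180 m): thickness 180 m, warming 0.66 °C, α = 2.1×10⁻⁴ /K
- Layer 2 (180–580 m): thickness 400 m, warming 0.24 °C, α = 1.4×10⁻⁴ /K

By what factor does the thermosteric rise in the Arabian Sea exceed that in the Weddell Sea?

A 0–160 m: 160 × 3×10⁻⁴ × 1.2 = 0.05760 m
A Layer 2: 0.31 × 2.2×10⁻⁴ × 170 = 0.011594 m
A total: 0.069194 m
B 0–180 m: 0.66 × 180 × 2.1×10⁻⁴ = 0.024948 m
B Layer 2: 1.4×10⁻⁴ × 400 × 0.24 = 0.01344 m
B total: 0.038388 m
Ratio: 0.069194 / 0.038388 ≈ 1.802

a factor of 1.80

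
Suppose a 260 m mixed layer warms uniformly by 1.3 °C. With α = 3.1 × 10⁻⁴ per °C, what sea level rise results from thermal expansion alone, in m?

0.105 m

Δh = αΔT·H = 3.1×10⁻⁴ × 1.3 × 260 = 0.10478 m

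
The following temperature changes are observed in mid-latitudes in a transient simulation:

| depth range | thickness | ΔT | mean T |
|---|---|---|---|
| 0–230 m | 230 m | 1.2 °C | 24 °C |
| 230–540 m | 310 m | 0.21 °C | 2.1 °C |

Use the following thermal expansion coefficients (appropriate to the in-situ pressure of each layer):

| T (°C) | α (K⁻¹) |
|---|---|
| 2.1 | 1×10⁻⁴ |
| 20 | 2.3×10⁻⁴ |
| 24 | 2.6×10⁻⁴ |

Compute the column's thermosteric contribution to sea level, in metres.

Layer 1 at 24 °C → α = 2.6×10⁻⁴ K⁻¹
Layer 2 at 2.1 °C → α = 1×10⁻⁴ K⁻¹
1.2 × 2.6×10⁻⁴ × 230 = 0.07176 m
Layer 2: 1×10⁻⁴ × 310 × 0.21 = 0.00651 m
Δh = 0.07176 + 0.00651 = 0.07827 m

about 0.0783 m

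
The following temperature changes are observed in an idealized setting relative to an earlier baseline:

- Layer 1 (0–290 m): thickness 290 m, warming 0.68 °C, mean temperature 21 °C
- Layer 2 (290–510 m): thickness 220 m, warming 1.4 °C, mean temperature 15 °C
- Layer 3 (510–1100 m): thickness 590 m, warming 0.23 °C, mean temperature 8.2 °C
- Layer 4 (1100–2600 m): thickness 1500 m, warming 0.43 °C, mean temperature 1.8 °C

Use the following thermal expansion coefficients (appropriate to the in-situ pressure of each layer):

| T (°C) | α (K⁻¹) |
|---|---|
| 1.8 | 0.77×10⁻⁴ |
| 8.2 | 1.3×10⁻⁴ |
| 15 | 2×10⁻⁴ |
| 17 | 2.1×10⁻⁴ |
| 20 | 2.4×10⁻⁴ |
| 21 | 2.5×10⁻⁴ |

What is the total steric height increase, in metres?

Δh = 0.178 m

Layer 1 at 21 °C → α = 2.5×10⁻⁴ K⁻¹
Layer 2 at 15 °C → α = 2×10⁻⁴ K⁻¹
Layer 3 at 8.2 °C → α = 1.3×10⁻⁴ K⁻¹
Layer 4 at 1.8 °C → α = 0.77×10⁻⁴ K⁻¹
0–290 m: 0.68 × 290 × 2.5×10⁻⁴ = 0.04930 m
2×10⁻⁴ × 220 × 1.4 = 0.06160 m
510–1100 m: 590 × 0.23 × 1.3×10⁻⁴ = 0.017641 m
1100–2600 m: 0.77×10⁻⁴ × 1500 × 0.43 = 0.049665 m
Δh = 0.04930 + 0.06160 + 0.017641 + 0.049665 = 0.178206 m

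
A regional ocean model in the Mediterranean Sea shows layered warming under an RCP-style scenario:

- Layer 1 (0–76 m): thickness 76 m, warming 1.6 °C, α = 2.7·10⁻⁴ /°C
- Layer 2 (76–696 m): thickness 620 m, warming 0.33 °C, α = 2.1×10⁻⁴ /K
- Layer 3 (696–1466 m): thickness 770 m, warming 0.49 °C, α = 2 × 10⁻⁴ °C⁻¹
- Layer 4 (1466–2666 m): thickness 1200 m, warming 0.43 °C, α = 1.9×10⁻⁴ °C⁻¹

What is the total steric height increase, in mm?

Layer 1: 76 × 2.7×10⁻⁴ × 1.6 = 0.032832 m
76–696 m: 2.1×10⁻⁴ × 0.33 × 620 = 0.042966 m
Layer 3: 770 × 2×10⁻⁴ × 0.49 = 0.07546 m
0.43 × 1200 × 1.9×10⁻⁴ = 0.09804 m
Δh = 0.032832 + 0.042966 + 0.07546 + 0.09804 = 0.249298 m

250 mm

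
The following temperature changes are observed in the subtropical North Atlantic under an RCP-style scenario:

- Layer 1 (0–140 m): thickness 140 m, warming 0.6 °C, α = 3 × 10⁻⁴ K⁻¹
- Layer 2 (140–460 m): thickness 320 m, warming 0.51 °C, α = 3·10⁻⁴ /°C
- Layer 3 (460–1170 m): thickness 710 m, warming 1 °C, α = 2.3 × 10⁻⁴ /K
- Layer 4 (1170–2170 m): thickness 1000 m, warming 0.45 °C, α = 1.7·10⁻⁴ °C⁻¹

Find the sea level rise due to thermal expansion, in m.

0–140 m: 3×10⁻⁴ × 140 × 0.6 = 0.02520 m
Layer 2: 3×10⁻⁴ × 320 × 0.51 = 0.04896 m
710 × 2.3×10⁻⁴ × 1 = 0.16330 m
0.45 × 1.7×10⁻⁴ × 1000 = 0.07650 m
Δh = 0.02520 + 0.04896 + 0.16330 + 0.07650 = 0.31396 m

Δh ≈ 0.314 m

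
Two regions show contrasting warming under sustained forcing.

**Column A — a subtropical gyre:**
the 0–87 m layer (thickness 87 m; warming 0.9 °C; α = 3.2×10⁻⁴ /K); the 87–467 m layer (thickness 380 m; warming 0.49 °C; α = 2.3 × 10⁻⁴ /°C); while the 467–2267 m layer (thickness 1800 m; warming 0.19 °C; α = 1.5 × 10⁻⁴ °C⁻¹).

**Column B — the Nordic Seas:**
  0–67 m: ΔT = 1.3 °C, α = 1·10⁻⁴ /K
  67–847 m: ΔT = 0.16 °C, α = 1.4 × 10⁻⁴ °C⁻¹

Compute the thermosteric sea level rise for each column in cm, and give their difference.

A: 12 cm; B: 2.6 cm; difference 9.3 cm

A 3.2×10⁻⁴ × 87 × 0.9 = 0.025056 m
A Layer 2: 380 × 0.49 × 2.3×10⁻⁴ = 0.042826 m
A 0.19 × 1800 × 1.5×10⁻⁴ = 0.05130 m
A total: 0.119182 m
B 1.3 × 1×10⁻⁴ × 67 = 0.00871 m
B 67–847 m: 1.4×10⁻⁴ × 0.16 × 780 = 0.017472 m
B total: 0.026182 m
Difference: 0.119182 − 0.026182 = 0.09300 m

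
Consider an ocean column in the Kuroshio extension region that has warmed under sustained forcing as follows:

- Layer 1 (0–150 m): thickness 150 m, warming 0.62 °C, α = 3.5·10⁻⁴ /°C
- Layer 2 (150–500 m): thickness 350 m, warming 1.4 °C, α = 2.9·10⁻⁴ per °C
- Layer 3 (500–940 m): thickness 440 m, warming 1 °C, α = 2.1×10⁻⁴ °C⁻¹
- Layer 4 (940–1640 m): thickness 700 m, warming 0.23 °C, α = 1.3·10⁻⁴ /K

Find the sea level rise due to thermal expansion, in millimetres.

Δh = 288 mm

0–150 m: 3.5×10⁻⁴ × 150 × 0.62 = 0.03255 m
2.9×10⁻⁴ × 1.4 × 350 = 0.14210 m
Layer 3: 1 × 2.1×10⁻⁴ × 440 = 0.09240 m
Layer 4: 700 × 0.23 × 1.3×10⁻⁴ = 0.02093 m
Δh = 0.03255 + 0.14210 + 0.09240 + 0.02093 = 0.28798 m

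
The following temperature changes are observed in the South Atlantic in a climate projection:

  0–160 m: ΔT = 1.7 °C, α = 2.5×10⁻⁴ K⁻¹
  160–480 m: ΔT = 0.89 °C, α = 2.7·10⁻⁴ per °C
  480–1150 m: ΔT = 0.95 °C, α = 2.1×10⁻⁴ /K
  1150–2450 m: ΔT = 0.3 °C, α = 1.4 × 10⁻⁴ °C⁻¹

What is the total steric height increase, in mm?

333 mm

160 × 1.7 × 2.5×10⁻⁴ = 0.06800 m
Layer 2: 320 × 0.89 × 2.7×10⁻⁴ = 0.076896 m
Layer 3: 670 × 0.95 × 2.1×10⁻⁴ = 0.133665 m
Layer 4: 0.3 × 1.4×10⁻⁴ × 1300 = 0.05460 m
Δh = 0.06800 + 0.076896 + 0.133665 + 0.05460 = 0.333161 m ≈ 333 mm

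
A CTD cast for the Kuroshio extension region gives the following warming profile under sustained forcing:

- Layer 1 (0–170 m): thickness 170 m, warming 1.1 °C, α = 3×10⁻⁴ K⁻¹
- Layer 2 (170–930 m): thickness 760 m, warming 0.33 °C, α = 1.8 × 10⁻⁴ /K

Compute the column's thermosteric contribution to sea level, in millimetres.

about 101 mm

0–170 m: 3×10⁻⁴ × 170 × 1.1 = 0.05610 m
760 × 1.8×10⁻⁴ × 0.33 = 0.045144 m
Δh = 0.05610 + 0.045144 = 0.101244 m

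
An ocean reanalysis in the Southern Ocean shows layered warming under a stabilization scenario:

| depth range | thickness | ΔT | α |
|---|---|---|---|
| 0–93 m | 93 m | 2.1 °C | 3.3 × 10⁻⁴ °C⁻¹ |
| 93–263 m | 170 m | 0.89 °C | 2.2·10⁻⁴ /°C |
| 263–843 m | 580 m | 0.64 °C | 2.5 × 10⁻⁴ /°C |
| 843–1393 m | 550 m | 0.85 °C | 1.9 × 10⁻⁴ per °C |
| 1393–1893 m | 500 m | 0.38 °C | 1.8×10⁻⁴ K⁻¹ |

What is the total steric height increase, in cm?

Layer 1: 2.1 × 3.3×10⁻⁴ × 93 = 0.064449 m
2.2×10⁻⁴ × 0.89 × 170 = 0.033286 m
2.5×10⁻⁴ × 0.64 × 580 = 0.09280 m
0.85 × 550 × 1.9×10⁻⁴ = 0.088825 m
Layer 5: 0.38 × 500 × 1.8×10⁻⁴ = 0.03420 m
Δh = 0.064449 + 0.033286 + 0.09280 + 0.088825 + 0.03420 = 0.31356 m

31.4 cm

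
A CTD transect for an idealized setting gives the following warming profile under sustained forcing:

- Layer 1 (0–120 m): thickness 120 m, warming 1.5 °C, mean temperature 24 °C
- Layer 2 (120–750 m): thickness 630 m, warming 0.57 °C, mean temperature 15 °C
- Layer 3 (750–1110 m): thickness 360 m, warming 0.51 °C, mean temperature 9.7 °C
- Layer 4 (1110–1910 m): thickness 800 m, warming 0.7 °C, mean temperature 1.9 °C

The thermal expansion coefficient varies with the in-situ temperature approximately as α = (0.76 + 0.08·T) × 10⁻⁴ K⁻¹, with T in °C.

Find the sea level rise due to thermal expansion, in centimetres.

Layer 1: α = (0.76 + 0.08×24)×10⁻⁴ = 2.68×10⁻⁴ K⁻¹
Layer 2: α = (0.76 + 0.08×15)×10⁻⁴ = 1.96×10⁻⁴ K⁻¹
Layer 3: α = (0.76 + 0.08×9.7)×10⁻⁴ = 1.536×10⁻⁴ K⁻¹
Layer 4: α = (0.76 + 0.08×1.9)×10⁻⁴ = 0.912×10⁻⁴ K⁻¹
1.5 × 2.68×10⁻⁴ × 120 = 0.04824 m
Layer 2: 1.96×10⁻⁴ × 0.57 × 630 = 0.0703836 m
750–1110 m: 360 × 0.51 × 1.536×10⁻⁴ = 0.02820096 m
Layer 4: 0.912×10⁻⁴ × 800 × 0.7 = 0.051072 m
Δh = 0.04824 + 0.0703836 + 0.02820096 + 0.051072 = 0.19789656 m

19.8 cm of thermosteric rise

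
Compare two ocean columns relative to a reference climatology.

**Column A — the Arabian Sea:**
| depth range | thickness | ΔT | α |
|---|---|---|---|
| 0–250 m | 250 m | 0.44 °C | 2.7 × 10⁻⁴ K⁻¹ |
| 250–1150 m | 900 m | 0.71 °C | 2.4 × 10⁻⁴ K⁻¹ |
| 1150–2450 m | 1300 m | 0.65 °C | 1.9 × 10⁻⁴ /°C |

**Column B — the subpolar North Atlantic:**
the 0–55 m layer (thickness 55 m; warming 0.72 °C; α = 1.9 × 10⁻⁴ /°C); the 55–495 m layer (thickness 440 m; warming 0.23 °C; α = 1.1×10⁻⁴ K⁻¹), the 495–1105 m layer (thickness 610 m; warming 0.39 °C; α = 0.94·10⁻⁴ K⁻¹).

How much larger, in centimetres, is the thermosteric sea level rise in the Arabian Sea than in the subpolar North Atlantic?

A 0.44 × 2.7×10⁻⁴ × 250 = 0.02970 m
A 250–1150 m: 0.71 × 2.4×10⁻⁴ × 900 = 0.15336 m
A 1150–2450 m: 1300 × 1.9×10⁻⁴ × 0.65 = 0.16055 m
A total: 0.34361 m
B 0–55 m: 0.72 × 55 × 1.9×10⁻⁴ = 0.007524 m
B 0.23 × 1.1×10⁻⁴ × 440 = 0.011132 m
B Layer 3: 0.39 × 610 × 0.94×10⁻⁴ = 0.0223626 m
B total: 0.0410186 m
Difference: 0.34361 − 0.0410186 = 0.3025914 m

30 cm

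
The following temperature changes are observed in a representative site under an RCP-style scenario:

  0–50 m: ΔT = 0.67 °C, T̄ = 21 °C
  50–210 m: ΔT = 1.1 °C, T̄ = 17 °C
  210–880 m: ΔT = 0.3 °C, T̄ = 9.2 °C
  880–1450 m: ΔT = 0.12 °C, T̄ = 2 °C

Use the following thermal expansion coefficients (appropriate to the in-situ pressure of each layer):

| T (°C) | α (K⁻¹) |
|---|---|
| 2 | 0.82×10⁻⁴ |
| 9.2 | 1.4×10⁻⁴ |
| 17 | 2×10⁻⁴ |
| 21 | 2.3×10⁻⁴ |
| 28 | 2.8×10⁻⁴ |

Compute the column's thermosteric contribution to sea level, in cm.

about 7.67 cm

Layer 1 at 21 °C → α = 2.3×10⁻⁴ K⁻¹
Layer 2 at 17 °C → α = 2×10⁻⁴ K⁻¹
Layer 3 at 9.2 °C → α = 1.4×10⁻⁴ K⁻¹
Layer 4 at 2 °C → α = 0.82×10⁻⁴ K⁻¹
0–50 m: 2.3×10⁻⁴ × 50 × 0.67 = 0.007705 m
Layer 2: 160 × 1.1 × 2×10⁻⁴ = 0.03520 m
Layer 3: 0.3 × 670 × 1.4×10⁻⁴ = 0.02814 m
880–1450 m: 570 × 0.82×10⁻⁴ × 0.12 = 0.0056088 m
Δh = 0.007705 + 0.03520 + 0.02814 + 0.0056088 = 0.0766538 m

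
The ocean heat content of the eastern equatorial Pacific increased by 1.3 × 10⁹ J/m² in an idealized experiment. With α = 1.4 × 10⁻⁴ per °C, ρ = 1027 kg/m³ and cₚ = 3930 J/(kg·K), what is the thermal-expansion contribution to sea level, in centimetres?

Δh = αQ/(ρcₚ) = 1.4×10⁻⁴ × 1.3×10⁹ / (1027 × 3930) ≈ 0.045093 m

4.51 cm of thermosteric rise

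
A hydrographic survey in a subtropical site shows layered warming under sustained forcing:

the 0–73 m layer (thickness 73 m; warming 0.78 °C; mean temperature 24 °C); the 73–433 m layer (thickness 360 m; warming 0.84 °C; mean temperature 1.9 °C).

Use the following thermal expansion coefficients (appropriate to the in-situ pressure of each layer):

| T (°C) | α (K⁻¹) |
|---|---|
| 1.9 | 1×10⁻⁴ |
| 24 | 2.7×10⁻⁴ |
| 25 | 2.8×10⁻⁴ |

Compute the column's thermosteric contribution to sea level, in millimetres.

Δh = 45.6 mm

Layer 1 at 24 °C → α = 2.7×10⁻⁴ K⁻¹
Layer 2 at 1.9 °C → α = 1×10⁻⁴ K⁻¹
0–73 m: 73 × 2.7×10⁻⁴ × 0.78 = 0.0153738 m
0.84 × 1×10⁻⁴ × 360 = 0.03024 m
Δh = 0.0153738 + 0.03024 = 0.0456138 m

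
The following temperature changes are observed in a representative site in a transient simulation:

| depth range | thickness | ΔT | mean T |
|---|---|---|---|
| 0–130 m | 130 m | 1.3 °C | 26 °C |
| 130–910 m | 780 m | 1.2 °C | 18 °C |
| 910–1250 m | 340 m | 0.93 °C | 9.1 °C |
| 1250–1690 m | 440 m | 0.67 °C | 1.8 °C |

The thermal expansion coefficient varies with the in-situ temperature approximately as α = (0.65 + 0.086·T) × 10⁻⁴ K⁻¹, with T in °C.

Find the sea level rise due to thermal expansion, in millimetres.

Layer 1: α = (0.65 + 0.086×26)×10⁻⁴ = 2.886×10⁻⁴ K⁻¹
Layer 2: α = (0.65 + 0.086×18)×10⁻⁴ = 2.198×10⁻⁴ K⁻¹
Layer 3: α = (0.65 + 0.086×9.1)×10⁻⁴ = 1.4326×10⁻⁴ K⁻¹
Layer 4: α = (0.65 + 0.086×1.8)×10⁻⁴ = 0.8048×10⁻⁴ K⁻¹
0–130 m: 1.3 × 2.886×10⁻⁴ × 130 = 0.0487734 m
130–910 m: 780 × 1.2 × 2.198×10⁻⁴ = 0.2057328 m
Layer 3: 1.4326×10⁻⁴ × 340 × 0.93 = 0.045298812 m
Layer 4: 0.67 × 440 × 0.8048×10⁻⁴ = 0.023725504 m
Δh = 0.0487734 + 0.2057328 + 0.045298812 + 0.023725504 = 0.323530516 m

Δh ≈ 324 mm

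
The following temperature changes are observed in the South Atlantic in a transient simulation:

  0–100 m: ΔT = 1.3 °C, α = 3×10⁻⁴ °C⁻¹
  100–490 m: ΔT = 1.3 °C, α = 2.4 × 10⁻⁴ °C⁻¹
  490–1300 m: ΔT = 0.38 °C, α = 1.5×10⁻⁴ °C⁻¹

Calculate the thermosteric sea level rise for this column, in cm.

100 × 1.3 × 3×10⁻⁴ = 0.03900 m
Layer 2: 1.3 × 390 × 2.4×10⁻⁴ = 0.12168 m
490–1300 m: 1.5×10⁻⁴ × 0.38 × 810 = 0.04617 m
Δh = 0.03900 + 0.12168 + 0.04617 = 0.20685 m

20.7 cm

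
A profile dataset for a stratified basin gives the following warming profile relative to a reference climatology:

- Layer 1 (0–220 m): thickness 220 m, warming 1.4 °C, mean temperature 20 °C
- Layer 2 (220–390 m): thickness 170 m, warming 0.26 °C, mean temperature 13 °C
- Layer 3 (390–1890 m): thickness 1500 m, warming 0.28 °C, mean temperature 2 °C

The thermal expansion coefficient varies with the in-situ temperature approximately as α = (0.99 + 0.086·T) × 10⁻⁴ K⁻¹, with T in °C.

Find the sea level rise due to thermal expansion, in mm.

142 mm of thermosteric rise

Layer 1: α = (0.99 + 0.086×20)×10⁻⁴ = 2.71×10⁻⁴ K⁻¹
Layer 2: α = (0.99 + 0.086×13)×10⁻⁴ = 2.108×10⁻⁴ K⁻¹
Layer 3: α = (0.99 + 0.086×2)×10⁻⁴ = 1.162×10⁻⁴ K⁻¹
1.4 × 220 × 2.71×10⁻⁴ = 0.083468 m
Layer 2: 170 × 0.26 × 2.108×10⁻⁴ = 0.00931736 m
1.162×10⁻⁴ × 1500 × 0.28 = 0.048804 m
Δh = 0.083468 + 0.00931736 + 0.048804 = 0.14158936 m ≈ 142 mm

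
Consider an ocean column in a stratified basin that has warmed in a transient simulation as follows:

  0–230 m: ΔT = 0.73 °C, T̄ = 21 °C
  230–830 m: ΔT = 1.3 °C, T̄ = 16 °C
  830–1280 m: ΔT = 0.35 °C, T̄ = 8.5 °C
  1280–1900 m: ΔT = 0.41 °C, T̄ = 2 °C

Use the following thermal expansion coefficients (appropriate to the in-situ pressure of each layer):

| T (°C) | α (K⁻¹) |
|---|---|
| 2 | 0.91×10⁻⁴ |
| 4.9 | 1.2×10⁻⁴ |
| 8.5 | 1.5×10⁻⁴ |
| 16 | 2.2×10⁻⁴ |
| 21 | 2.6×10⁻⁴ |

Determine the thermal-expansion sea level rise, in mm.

Δh = 262 mm

Layer 1 at 21 °C → α = 2.6×10⁻⁴ K⁻¹
Layer 2 at 16 °C → α = 2.2×10⁻⁴ K⁻¹
Layer 3 at 8.5 °C → α = 1.5×10⁻⁴ K⁻¹
Layer 4 at 2 °C → α = 0.91×10⁻⁴ K⁻¹
Layer 1: 0.73 × 2.6×10⁻⁴ × 230 = 0.043654 m
1.3 × 2.2×10⁻⁴ × 600 = 0.17160 m
1.5×10⁻⁴ × 450 × 0.35 = 0.023625 m
Layer 4: 0.41 × 620 × 0.91×10⁻⁴ = 0.0231322 m
Δh = 0.043654 + 0.17160 + 0.023625 + 0.0231322 = 0.2620112 m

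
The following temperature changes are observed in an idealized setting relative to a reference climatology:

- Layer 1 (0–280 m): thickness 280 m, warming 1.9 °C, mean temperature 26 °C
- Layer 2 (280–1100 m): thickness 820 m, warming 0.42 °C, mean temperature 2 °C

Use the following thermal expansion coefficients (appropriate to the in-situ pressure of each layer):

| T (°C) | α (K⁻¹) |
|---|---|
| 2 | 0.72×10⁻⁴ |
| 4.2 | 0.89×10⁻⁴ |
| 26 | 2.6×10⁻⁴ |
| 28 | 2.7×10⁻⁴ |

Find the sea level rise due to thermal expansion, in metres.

Δh ≈ 0.163 m

Layer 1 at 26 °C → α = 2.6×10⁻⁴ K⁻¹
Layer 2 at 2 °C → α = 0.72×10⁻⁴ K⁻¹
0–280 m: 2.6×10⁻⁴ × 280 × 1.9 = 0.13832 m
280–1100 m: 0.42 × 820 × 0.72×10⁻⁴ = 0.0247968 m
Δh = 0.13832 + 0.0247968 = 0.1631168 m ≈ 0.163 m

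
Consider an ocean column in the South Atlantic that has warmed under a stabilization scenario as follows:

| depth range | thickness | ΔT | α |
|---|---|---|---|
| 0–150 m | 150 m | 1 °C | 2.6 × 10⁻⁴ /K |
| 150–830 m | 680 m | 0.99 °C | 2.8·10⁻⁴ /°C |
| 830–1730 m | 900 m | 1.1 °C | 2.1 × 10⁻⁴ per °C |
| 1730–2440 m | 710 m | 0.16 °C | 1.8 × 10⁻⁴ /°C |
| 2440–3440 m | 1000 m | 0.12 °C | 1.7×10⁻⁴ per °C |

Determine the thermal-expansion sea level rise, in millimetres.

Layer 1: 2.6×10⁻⁴ × 1 × 150 = 0.03900 m
Layer 2: 680 × 0.99 × 2.8×10⁻⁴ = 0.188496 m
2.1×10⁻⁴ × 1.1 × 900 = 0.20790 m
0.16 × 1.8×10⁻⁴ × 710 = 0.020448 m
0.12 × 1.7×10⁻⁴ × 1000 = 0.02040 m
Δh = 0.03900 + 0.188496 + 0.20790 + 0.020448 + 0.02040 = 0.476244 m ≈ 480 mm

about 480 mm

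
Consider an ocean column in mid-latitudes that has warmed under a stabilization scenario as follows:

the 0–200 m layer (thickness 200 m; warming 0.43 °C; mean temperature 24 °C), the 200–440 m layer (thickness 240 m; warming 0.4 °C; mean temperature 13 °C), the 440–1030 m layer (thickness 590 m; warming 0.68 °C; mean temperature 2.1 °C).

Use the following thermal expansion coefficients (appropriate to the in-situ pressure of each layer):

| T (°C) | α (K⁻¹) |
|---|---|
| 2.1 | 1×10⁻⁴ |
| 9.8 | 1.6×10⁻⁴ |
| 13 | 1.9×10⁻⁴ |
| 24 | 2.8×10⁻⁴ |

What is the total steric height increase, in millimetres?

Layer 1 at 24 °C → α = 2.8×10⁻⁴ K⁻¹
Layer 2 at 13 °C → α = 1.9×10⁻⁴ K⁻¹
Layer 3 at 2.1 °C → α = 1×10⁻⁴ K⁻¹
Layer 1: 200 × 0.43 × 2.8×10⁻⁴ = 0.02408 m
Layer 2: 1.9×10⁻⁴ × 0.4 × 240 = 0.01824 m
Layer 3: 0.68 × 1×10⁻⁴ × 590 = 0.04012 m
Δh = 0.02408 + 0.01824 + 0.04012 = 0.08244 m

about 82 mm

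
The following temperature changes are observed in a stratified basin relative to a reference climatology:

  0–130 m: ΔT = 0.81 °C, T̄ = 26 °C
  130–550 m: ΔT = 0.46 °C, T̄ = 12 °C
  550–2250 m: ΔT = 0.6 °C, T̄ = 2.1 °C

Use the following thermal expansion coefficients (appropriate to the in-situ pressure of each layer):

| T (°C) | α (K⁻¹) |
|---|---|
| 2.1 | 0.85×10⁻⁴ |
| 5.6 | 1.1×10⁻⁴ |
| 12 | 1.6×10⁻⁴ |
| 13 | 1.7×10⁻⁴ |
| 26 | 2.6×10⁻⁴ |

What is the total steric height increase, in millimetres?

Layer 1 at 26 °C → α = 2.6×10⁻⁴ K⁻¹
Layer 2 at 12 °C → α = 1.6×10⁻⁴ K⁻¹
Layer 3 at 2.1 °C → α = 0.85×10⁻⁴ K⁻¹
2.6×10⁻⁴ × 130 × 0.81 = 0.027378 m
Layer 2: 420 × 1.6×10⁻⁴ × 0.46 = 0.030912 m
0.6 × 0.85×10⁻⁴ × 1700 = 0.08670 m
Δh = 0.027378 + 0.030912 + 0.08670 = 0.14499 m

145 mm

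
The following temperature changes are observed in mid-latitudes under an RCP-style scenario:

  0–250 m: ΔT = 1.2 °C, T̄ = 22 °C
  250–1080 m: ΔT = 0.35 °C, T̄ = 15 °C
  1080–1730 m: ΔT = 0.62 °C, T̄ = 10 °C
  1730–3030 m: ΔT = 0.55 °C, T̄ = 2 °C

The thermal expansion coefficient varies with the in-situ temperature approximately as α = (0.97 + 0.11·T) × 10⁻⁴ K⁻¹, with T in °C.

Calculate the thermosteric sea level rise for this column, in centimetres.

Layer 1: α = (0.97 + 0.11×22)×10⁻⁴ = 3.39×10⁻⁴ K⁻¹
Layer 2: α = (0.97 + 0.11×15)×10⁻⁴ = 2.62×10⁻⁴ K⁻¹
Layer 3: α = (0.97 + 0.11×10)×10⁻⁴ = 2.07×10⁻⁴ K⁻¹
Layer 4: α = (0.97 + 0.11×2)×10⁻⁴ = 1.19×10⁻⁴ K⁻¹
0–250 m: 1.2 × 3.39×10⁻⁴ × 250 = 0.10170 m
250–1080 m: 830 × 2.62×10⁻⁴ × 0.35 = 0.076111 m
2.07×10⁻⁴ × 0.62 × 650 = 0.083421 m
1730–3030 m: 1300 × 1.19×10⁻⁴ × 0.55 = 0.085085 m
Δh = 0.10170 + 0.076111 + 0.083421 + 0.085085 = 0.346317 m

34.6 cm of thermosteric rise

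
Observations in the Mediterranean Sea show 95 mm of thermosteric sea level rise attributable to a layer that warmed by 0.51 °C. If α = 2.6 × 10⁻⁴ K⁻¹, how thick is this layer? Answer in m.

H = Δh/(αΔT) = 0.095 / (2.6×10⁻⁴ × 0.51) ≈ 716.4 m

H ≈ 716 m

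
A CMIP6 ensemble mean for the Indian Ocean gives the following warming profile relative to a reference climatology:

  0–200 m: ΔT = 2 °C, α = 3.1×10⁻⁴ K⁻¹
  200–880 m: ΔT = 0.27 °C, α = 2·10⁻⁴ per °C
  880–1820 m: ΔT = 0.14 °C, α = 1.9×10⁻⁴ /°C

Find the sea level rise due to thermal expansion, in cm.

Δh = 19 cm

Layer 1: 3.1×10⁻⁴ × 2 × 200 = 0.12400 m
680 × 0.27 × 2×10⁻⁴ = 0.03672 m
Layer 3: 940 × 1.9×10⁻⁴ × 0.14 = 0.025004 m
Δh = 0.12400 + 0.03672 + 0.025004 = 0.185724 m ≈ 19 cm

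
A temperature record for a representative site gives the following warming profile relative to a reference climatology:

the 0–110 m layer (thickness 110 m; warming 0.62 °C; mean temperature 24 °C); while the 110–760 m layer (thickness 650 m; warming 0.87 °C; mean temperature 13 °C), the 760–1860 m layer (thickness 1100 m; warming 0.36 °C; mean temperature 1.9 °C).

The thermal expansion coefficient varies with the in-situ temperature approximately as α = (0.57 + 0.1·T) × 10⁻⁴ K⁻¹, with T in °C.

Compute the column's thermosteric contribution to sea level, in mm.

156 mm

Layer 1: α = (0.57 + 0.1×24)×10⁻⁴ = 2.97×10⁻⁴ K⁻¹
Layer 2: α = (0.57 + 0.1×13)×10⁻⁴ = 1.87×10⁻⁴ K⁻¹
Layer 3: α = (0.57 + 0.1×1.9)×10⁻⁴ = 0.76×10⁻⁴ K⁻¹
0–110 m: 2.97×10⁻⁴ × 0.62 × 110 = 0.0202554 m
110–760 m: 650 × 0.87 × 1.87×10⁻⁴ = 0.1057485 m
0.76×10⁻⁴ × 1100 × 0.36 = 0.030096 m
Δh = 0.0202554 + 0.1057485 + 0.030096 = 0.1560999 m ≈ 156 mm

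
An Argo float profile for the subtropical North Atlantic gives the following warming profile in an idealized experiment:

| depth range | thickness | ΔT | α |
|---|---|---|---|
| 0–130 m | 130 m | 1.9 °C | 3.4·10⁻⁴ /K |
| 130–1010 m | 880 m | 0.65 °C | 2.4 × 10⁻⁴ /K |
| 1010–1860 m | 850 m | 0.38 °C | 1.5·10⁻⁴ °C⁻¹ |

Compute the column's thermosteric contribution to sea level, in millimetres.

270 mm

0–130 m: 130 × 3.4×10⁻⁴ × 1.9 = 0.08398 m
130–1010 m: 880 × 2.4×10⁻⁴ × 0.65 = 0.13728 m
1010–1860 m: 1.5×10⁻⁴ × 850 × 0.38 = 0.04845 m
Δh = 0.08398 + 0.13728 + 0.04845 = 0.26971 m ≈ 270 mm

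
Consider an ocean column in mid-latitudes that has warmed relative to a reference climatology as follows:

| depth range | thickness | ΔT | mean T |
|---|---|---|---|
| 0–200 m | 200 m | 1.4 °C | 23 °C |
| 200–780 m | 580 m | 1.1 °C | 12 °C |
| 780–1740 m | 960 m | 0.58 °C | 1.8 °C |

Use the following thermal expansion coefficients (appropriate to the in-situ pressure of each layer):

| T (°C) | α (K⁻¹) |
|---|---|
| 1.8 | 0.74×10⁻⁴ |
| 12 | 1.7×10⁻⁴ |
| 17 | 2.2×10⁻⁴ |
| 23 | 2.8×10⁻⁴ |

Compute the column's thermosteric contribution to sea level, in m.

Layer 1 at 23 °C → α = 2.8×10⁻⁴ K⁻¹
Layer 2 at 12 °C → α = 1.7×10⁻⁴ K⁻¹
Layer 3 at 1.8 °C → α = 0.74×10⁻⁴ K⁻¹
0–200 m: 200 × 1.4 × 2.8×10⁻⁴ = 0.07840 m
Layer 2: 580 × 1.1 × 1.7×10⁻⁴ = 0.10846 m
0.58 × 960 × 0.74×10⁻⁴ = 0.0412032 m
Δh = 0.07840 + 0.10846 + 0.0412032 = 0.2280632 m

0.23 m of thermosteric rise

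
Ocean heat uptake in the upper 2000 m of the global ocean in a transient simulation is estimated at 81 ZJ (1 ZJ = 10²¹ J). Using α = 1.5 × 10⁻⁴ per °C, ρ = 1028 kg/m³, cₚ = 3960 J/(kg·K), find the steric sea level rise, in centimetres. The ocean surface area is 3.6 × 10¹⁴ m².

about 0.829 cm

Per unit area: Q = 81×10²¹ / (3.6×10¹⁴) = 2.25×10⁸ J/m²
Δh = αQ/(ρcₚ) = 1.5×10⁻⁴ × 2.25×10⁸ / (1028 × 3960) ≈ 0.0082906 m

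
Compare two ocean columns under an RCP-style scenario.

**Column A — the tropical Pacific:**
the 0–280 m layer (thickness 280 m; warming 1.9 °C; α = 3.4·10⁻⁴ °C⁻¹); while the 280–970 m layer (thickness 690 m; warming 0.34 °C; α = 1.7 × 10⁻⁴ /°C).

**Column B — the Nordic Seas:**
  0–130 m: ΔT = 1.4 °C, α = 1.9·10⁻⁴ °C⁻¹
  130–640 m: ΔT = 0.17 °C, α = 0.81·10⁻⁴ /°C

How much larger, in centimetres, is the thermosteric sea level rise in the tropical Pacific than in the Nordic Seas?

17.9 cm larger

A 280 × 1.9 × 3.4×10⁻⁴ = 0.18088 m
A 280–970 m: 0.34 × 1.7×10⁻⁴ × 690 = 0.039882 m
A total: 0.220762 m
B 1.9×10⁻⁴ × 130 × 1.4 = 0.03458 m
B 130–640 m: 510 × 0.81×10⁻⁴ × 0.17 = 0.0070227 m
B total: 0.0416027 m
Difference: 0.220762 − 0.0416027 = 0.1791593 m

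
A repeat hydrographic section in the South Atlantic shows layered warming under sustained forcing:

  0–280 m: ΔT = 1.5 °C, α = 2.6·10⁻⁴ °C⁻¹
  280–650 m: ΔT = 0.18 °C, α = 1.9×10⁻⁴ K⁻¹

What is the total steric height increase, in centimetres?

Layer 1: 280 × 2.6×10⁻⁴ × 1.5 = 0.10920 m
0.18 × 370 × 1.9×10⁻⁴ = 0.012654 m
Δh = 0.10920 + 0.012654 = 0.121854 m

Δh = 12.2 cm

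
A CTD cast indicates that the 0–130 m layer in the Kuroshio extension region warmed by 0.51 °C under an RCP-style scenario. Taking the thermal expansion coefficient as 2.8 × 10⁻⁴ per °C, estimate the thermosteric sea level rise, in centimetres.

Δh = αΔT·H = 2.8×10⁻⁴ × 0.51 × 130 = 0.018564 m

about 1.86 cm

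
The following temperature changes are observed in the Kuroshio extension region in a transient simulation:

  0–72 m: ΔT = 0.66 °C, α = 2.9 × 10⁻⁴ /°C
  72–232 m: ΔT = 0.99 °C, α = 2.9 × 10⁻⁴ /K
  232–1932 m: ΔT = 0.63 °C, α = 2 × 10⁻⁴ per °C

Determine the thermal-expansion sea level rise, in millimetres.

Layer 1: 72 × 2.9×10⁻⁴ × 0.66 = 0.0137808 m
Layer 2: 160 × 2.9×10⁻⁴ × 0.99 = 0.045936 m
Layer 3: 0.63 × 2×10⁻⁴ × 1700 = 0.21420 m
Δh = 0.0137808 + 0.045936 + 0.21420 = 0.2739168 m ≈ 270 mm

about 270 mm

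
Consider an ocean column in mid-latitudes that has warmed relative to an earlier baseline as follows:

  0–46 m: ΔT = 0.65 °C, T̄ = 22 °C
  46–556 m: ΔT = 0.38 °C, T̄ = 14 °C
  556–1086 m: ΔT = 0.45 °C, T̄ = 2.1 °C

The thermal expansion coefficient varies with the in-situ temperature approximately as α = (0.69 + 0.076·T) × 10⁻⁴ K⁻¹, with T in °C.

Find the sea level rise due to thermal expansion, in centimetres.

Layer 1: α = (0.69 + 0.076×22)×10⁻⁴ = 2.362×10⁻⁴ K⁻¹
Layer 2: α = (0.69 + 0.076×14)×10⁻⁴ = 1.754×10⁻⁴ K⁻¹
Layer 3: α = (0.69 + 0.076×2.1)×10⁻⁴ = 0.8496×10⁻⁴ K⁻¹
0–46 m: 2.362×10⁻⁴ × 46 × 0.65 = 0.00706238 m
Layer 2: 0.38 × 1.754×10⁻⁴ × 510 = 0.03399252 m
Layer 3: 0.8496×10⁻⁴ × 0.45 × 530 = 0.02026296 m
Δh = 0.00706238 + 0.03399252 + 0.02026296 = 0.06131786 m

about 6.13 cm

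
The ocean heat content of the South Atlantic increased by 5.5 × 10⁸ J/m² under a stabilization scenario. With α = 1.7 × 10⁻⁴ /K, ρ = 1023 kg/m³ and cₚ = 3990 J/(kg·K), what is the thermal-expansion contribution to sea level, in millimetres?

Δh ≈ 22.9 mm

Δh = αQ/(ρcₚ) = 1.7×10⁻⁴ × 5.5×10⁸ / (1023 × 3990) ≈ 0.022907 m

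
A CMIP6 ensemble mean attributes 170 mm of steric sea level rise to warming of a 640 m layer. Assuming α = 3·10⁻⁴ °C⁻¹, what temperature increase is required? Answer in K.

ΔT = Δh/(αH) = 0.17 / (3×10⁻⁴ × 640) ≈ 0.8854 K

about 0.885 K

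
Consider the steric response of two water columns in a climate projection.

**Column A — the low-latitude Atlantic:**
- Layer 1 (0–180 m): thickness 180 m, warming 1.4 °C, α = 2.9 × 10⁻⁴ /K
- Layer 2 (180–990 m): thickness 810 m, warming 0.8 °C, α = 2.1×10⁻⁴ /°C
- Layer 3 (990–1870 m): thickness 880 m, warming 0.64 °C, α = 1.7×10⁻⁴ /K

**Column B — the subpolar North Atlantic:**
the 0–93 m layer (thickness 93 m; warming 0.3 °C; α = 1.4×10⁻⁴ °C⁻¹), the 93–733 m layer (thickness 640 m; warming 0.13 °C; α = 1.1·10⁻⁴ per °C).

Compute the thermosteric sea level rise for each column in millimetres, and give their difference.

A 180 × 2.9×10⁻⁴ × 1.4 = 0.07308 m
A 0.8 × 2.1×10⁻⁴ × 810 = 0.13608 m
A Layer 3: 880 × 1.7×10⁻⁴ × 0.64 = 0.095744 m
A total: 0.304904 m
B 0.3 × 93 × 1.4×10⁻⁴ = 0.003906 m
B 0.13 × 640 × 1.1×10⁻⁴ = 0.009152 m
B total: 0.013058 m
Difference: 0.304904 − 0.013058 = 0.291846 m

Δh_A ≈ 300 mm, Δh_B ≈ 13 mm; difference ≈ 290 mm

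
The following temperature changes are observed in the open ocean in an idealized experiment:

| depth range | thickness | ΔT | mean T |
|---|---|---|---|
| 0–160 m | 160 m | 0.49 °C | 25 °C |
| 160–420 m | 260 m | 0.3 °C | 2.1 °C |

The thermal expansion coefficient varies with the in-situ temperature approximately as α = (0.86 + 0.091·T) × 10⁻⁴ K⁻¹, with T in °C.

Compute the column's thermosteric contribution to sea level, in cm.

Δh ≈ 3.28 cm

Layer 1: α = (0.86 + 0.091×25)×10⁻⁴ = 3.135×10⁻⁴ K⁻¹
Layer 2: α = (0.86 + 0.091×2.1)×10⁻⁴ = 1.0511×10⁻⁴ K⁻¹
3.135×10⁻⁴ × 160 × 0.49 = 0.0245784 m
Layer 2: 0.3 × 260 × 1.0511×10⁻⁴ = 0.00819858 m
Δh = 0.0245784 + 0.00819858 = 0.03277698 m ≈ 3.28 cm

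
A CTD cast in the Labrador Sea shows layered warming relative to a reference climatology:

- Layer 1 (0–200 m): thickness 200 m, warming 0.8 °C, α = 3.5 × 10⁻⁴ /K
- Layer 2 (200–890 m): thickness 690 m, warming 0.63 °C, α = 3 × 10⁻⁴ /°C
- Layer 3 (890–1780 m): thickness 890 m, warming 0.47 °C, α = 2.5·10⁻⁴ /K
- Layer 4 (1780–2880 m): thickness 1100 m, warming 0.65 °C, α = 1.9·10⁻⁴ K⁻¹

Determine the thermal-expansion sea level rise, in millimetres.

Δh ≈ 430 mm

0–200 m: 3.5×10⁻⁴ × 200 × 0.8 = 0.05600 m
200–890 m: 3×10⁻⁴ × 690 × 0.63 = 0.13041 m
890–1780 m: 0.47 × 890 × 2.5×10⁻⁴ = 0.104575 m
1.9×10⁻⁴ × 1100 × 0.65 = 0.13585 m
Δh = 0.05600 + 0.13041 + 0.104575 + 0.13585 = 0.426835 m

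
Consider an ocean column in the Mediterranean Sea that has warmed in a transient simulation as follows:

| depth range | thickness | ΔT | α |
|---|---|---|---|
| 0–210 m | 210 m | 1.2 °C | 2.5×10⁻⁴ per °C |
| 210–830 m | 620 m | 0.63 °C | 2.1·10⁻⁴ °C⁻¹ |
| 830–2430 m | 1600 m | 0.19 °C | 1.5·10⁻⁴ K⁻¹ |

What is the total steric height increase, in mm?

Δh ≈ 191 mm

1.2 × 2.5×10⁻⁴ × 210 = 0.06300 m
Layer 2: 2.1×10⁻⁴ × 620 × 0.63 = 0.082026 m
830–2430 m: 1.5×10⁻⁴ × 1600 × 0.19 = 0.04560 m
Δh = 0.06300 + 0.082026 + 0.04560 = 0.190626 m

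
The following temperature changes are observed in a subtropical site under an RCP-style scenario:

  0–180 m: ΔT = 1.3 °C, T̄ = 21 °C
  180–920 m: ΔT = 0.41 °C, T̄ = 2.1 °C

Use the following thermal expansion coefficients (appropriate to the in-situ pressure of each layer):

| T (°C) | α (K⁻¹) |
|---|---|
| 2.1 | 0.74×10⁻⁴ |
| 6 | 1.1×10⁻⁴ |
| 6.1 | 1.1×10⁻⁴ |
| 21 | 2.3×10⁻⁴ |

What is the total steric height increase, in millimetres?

76 mm of thermosteric rise

Layer 1 at 21 °C → α = 2.3×10⁻⁴ K⁻¹
Layer 2 at 2.1 °C → α = 0.74×10⁻⁴ K⁻¹
Layer 1: 1.3 × 2.3×10⁻⁴ × 180 = 0.05382 m
180–920 m: 0.41 × 0.74×10⁻⁴ × 740 = 0.0224516 m
Δh = 0.05382 + 0.0224516 = 0.0762716 m ≈ 76 mm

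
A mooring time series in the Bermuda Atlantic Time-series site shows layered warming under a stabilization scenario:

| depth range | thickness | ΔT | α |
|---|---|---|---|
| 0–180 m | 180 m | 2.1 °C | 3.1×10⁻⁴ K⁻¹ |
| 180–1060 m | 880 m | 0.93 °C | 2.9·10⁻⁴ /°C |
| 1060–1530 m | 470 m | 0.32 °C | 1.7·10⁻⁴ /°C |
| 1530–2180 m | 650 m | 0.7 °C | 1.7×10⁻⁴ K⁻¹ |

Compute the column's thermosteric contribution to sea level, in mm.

457 mm

Layer 1: 3.1×10⁻⁴ × 180 × 2.1 = 0.11718 m
880 × 2.9×10⁻⁴ × 0.93 = 0.237336 m
1060–1530 m: 0.32 × 1.7×10⁻⁴ × 470 = 0.025568 m
Layer 4: 0.7 × 650 × 1.7×10⁻⁴ = 0.07735 m
Δh = 0.11718 + 0.237336 + 0.025568 + 0.07735 = 0.457434 m ≈ 457 mm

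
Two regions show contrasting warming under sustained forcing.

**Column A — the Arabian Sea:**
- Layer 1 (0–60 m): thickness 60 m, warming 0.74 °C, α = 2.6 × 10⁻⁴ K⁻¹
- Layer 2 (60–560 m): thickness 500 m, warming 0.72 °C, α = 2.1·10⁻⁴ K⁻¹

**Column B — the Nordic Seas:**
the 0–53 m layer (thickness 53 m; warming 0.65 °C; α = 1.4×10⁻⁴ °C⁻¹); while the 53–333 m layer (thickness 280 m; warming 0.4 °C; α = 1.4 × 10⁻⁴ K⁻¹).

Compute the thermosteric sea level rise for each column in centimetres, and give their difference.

Δh_A ≈ 8.7 cm, Δh_B ≈ 2.1 cm; difference ≈ 6.7 cm

A Layer 1: 2.6×10⁻⁴ × 60 × 0.74 = 0.011544 m
A 2.1×10⁻⁴ × 500 × 0.72 = 0.07560 m
A total: 0.087144 m
B 0–53 m: 0.65 × 1.4×10⁻⁴ × 53 = 0.004823 m
B 53–333 m: 0.4 × 280 × 1.4×10⁻⁴ = 0.01568 m
B total: 0.020503 m
Difference: 0.087144 − 0.020503 = 0.066641 m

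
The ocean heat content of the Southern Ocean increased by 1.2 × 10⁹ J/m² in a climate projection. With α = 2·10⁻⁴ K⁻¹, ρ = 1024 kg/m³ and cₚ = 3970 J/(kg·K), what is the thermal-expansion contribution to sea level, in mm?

Δh = αQ/(ρcₚ) = 2×10⁻⁴ × 1.2×10⁹ / (1024 × 3970) ≈ 0.059037 m

Δh = 59.0 mm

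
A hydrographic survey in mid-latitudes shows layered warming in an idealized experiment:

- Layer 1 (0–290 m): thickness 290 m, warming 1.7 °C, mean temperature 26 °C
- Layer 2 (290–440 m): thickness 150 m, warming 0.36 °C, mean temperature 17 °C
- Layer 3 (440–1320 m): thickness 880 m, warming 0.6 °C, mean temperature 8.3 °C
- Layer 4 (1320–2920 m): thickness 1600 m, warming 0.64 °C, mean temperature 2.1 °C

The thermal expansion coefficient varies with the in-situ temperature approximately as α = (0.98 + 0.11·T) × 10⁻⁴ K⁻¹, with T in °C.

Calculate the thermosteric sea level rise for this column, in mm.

Layer 1: α = (0.98 + 0.11×26)×10⁻⁴ = 3.84×10⁻⁴ K⁻¹
Layer 2: α = (0.98 + 0.11×17)×10⁻⁴ = 2.85×10⁻⁴ K⁻¹
Layer 3: α = (0.98 + 0.11×8.3)×10⁻⁴ = 1.893×10⁻⁴ K⁻¹
Layer 4: α = (0.98 + 0.11×2.1)×10⁻⁴ = 1.211×10⁻⁴ K⁻¹
Layer 1: 3.84×10⁻⁴ × 290 × 1.7 = 0.189312 m
Layer 2: 0.36 × 150 × 2.85×10⁻⁴ = 0.01539 m
0.6 × 880 × 1.893×10⁻⁴ = 0.0999504 m
1320–2920 m: 1.211×10⁻⁴ × 1600 × 0.64 = 0.1240064 m
Δh = 0.189312 + 0.01539 + 0.0999504 + 0.1240064 = 0.4286588 m

Δh ≈ 429 mm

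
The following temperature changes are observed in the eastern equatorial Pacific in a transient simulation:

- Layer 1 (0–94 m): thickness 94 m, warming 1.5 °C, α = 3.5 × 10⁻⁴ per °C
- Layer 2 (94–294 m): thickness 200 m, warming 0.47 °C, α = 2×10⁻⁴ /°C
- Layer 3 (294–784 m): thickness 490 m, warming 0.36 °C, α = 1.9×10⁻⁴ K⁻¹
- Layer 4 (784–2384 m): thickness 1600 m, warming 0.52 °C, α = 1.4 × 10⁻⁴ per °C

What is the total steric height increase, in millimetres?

1.5 × 94 × 3.5×10⁻⁴ = 0.04935 m
2×10⁻⁴ × 200 × 0.47 = 0.01880 m
294–784 m: 490 × 0.36 × 1.9×10⁻⁴ = 0.033516 m
784–2384 m: 1.4×10⁻⁴ × 1600 × 0.52 = 0.11648 m
Δh = 0.04935 + 0.01880 + 0.033516 + 0.11648 = 0.218146 m

Δh ≈ 218 mm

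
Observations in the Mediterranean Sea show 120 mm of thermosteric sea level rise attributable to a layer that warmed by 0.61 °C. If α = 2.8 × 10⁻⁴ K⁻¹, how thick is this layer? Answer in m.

H = Δh/(αΔT) = 0.12 / (2.8×10⁻⁴ × 0.61) ≈ 702.6 m

about 703 m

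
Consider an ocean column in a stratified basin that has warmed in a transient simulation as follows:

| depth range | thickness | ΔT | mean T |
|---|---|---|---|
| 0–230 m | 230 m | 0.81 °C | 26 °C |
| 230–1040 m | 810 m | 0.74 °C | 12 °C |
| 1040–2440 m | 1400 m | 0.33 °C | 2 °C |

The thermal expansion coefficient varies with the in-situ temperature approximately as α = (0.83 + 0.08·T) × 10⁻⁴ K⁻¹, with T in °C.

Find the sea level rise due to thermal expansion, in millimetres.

Layer 1: α = (0.83 + 0.08×26)×10⁻⁴ = 2.91×10⁻⁴ K⁻¹
Layer 2: α = (0.83 + 0.08×12)×10⁻⁴ = 1.79×10⁻⁴ K⁻¹
Layer 3: α = (0.83 + 0.08×2)×10⁻⁴ = 0.99×10⁻⁴ K⁻¹
0–230 m: 230 × 2.91×10⁻⁴ × 0.81 = 0.0542133 m
Layer 2: 810 × 1.79×10⁻⁴ × 0.74 = 0.1072926 m
Layer 3: 0.99×10⁻⁴ × 1400 × 0.33 = 0.045738 m
Δh = 0.0542133 + 0.1072926 + 0.045738 = 0.2072439 m

210 mm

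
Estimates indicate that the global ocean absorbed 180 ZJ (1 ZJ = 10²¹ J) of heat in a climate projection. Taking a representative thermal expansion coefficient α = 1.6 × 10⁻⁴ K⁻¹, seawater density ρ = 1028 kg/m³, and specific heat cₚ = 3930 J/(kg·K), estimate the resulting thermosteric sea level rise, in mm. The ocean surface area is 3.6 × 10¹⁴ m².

about 20 mm

Per unit area: Q = 180×10²¹ / (3.6×10¹⁴) = 5×10⁸ J/m²
Δh = αQ/(ρcₚ) = 1.6×10⁻⁴ × 5×10⁸ / (1028 × 3930) ≈ 0.019802 m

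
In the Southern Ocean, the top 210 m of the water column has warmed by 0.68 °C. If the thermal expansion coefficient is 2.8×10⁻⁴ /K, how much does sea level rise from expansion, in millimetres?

Δh = αΔT·H = 2.8×10⁻⁴ × 0.68 × 210 = 0.039984 m

40.0 mm of thermosteric rise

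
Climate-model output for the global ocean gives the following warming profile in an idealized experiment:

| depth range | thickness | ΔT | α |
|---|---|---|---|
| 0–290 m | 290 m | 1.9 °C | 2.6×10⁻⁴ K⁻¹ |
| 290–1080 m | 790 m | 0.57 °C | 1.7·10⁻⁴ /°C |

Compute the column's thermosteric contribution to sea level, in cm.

about 22.0 cm

0–290 m: 290 × 1.9 × 2.6×10⁻⁴ = 0.14326 m
0.57 × 790 × 1.7×10⁻⁴ = 0.076551 m
Δh = 0.14326 + 0.076551 = 0.219811 m ≈ 22.0 cm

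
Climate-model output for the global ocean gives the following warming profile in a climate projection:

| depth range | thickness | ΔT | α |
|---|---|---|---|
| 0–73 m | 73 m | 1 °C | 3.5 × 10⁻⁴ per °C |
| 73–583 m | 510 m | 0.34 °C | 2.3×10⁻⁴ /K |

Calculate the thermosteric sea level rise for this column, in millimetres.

about 65 mm

Layer 1: 1 × 3.5×10⁻⁴ × 73 = 0.02555 m
Layer 2: 510 × 0.34 × 2.3×10⁻⁴ = 0.039882 m
Δh = 0.02555 + 0.039882 = 0.065432 m ≈ 65 mm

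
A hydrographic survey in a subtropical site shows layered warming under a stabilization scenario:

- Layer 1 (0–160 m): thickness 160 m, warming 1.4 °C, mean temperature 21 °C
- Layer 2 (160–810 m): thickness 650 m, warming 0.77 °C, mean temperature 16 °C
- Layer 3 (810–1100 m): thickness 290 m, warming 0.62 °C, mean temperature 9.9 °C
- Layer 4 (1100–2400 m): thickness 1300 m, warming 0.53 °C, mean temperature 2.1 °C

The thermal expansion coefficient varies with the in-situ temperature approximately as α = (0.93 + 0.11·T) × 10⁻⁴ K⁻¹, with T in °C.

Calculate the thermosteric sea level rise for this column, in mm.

Δh ≈ 324 mm

Layer 1: α = (0.93 + 0.11×21)×10⁻⁴ = 3.24×10⁻⁴ K⁻¹
Layer 2: α = (0.93 + 0.11×16)×10⁻⁴ = 2.69×10⁻⁴ K⁻¹
Layer 3: α = (0.93 + 0.11×9.9)×10⁻⁴ = 2.019×10⁻⁴ K⁻¹
Layer 4: α = (0.93 + 0.11×2.1)×10⁻⁴ = 1.161×10⁻⁴ K⁻¹
3.24×10⁻⁴ × 160 × 1.4 = 0.072576 m
160–810 m: 0.77 × 2.69×10⁻⁴ × 650 = 0.1346345 m
Layer 3: 290 × 0.62 × 2.019×10⁻⁴ = 0.03630162 m
1100–2400 m: 1300 × 1.161×10⁻⁴ × 0.53 = 0.0799929 m
Δh = 0.072576 + 0.1346345 + 0.03630162 + 0.0799929 = 0.32350502 m ≈ 324 mm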